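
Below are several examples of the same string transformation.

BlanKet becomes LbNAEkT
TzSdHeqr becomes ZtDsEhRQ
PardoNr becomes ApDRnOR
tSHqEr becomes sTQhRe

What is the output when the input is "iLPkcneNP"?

The rule is to swap each adjacent pair of characters (1↔2, 3↔4, ...), then flip the case of every letter.
For "iLPkcneNP", step one produces "LikPncNeP"; step two turns that into "lIKpNCnEp".

lIKpNCnEp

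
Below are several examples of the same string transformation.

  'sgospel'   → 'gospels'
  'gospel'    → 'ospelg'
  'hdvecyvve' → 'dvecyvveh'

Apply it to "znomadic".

nomadicz

Each output is the input with this applied: move the first character to the end.
"znomadic" → "nomadicz".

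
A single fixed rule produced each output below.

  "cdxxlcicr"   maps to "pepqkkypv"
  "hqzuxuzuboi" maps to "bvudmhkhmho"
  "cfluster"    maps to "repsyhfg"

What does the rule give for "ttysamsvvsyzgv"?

Rule — move the last 2 characters to the front (rotate right by 2), then shift every letter 13 places forward in the alphabet (wrapping around) — i.e. ROT13.
On "ttysamsvvsyzgv": the first step gives "gvttysamsvvsyz", and the second then gives "tigglfnzfiiflm".

tigglfnzfiiflm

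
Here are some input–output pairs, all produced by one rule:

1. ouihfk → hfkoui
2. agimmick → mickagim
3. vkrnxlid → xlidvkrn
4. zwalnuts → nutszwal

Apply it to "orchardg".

What's happening: swap the front and back halves of the string.
Applying that to "orchardg" gives "ardgorch".

ardgorch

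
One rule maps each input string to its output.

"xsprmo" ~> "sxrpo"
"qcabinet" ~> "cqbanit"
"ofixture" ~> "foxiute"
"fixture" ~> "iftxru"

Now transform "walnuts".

awnltu

The rule is to swap each adjacent pair of characters (1↔2, 3↔4, ...), then delete the last character.
For "walnuts", step one produces "awnltus"; step two turns that into "awnltu".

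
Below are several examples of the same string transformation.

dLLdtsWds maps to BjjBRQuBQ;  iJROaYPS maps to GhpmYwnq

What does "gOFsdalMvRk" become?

What's happening: shift every letter 2 places backward in the alphabet (wrapping around), then flip the case of every letter.
For "gOFsdalMvRk", step one produces "eMDqbyjKtPi"; step two turns that into "EmdQBYJkTpI".

EmdQBYJkTpI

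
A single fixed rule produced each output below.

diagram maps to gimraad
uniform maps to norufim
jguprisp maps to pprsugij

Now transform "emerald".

elmrade

In each case the input is transformed by: sort the characters into alphabetical order, then move the first 3 characters to the end (rotate left by 3).
Starting from "emerald": after the first operation, "adeelmr"; after the second, "elmrade".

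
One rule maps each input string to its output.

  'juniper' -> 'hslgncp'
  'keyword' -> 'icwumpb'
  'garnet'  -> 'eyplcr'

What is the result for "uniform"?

What's happening: shift every letter 2 places backward in the alphabet (wrapping around).
So "uniform" becomes "slgdmpk".

slgdmpk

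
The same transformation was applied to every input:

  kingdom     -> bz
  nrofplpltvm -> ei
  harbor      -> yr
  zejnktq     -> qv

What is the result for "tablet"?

kr

The rule is to shift every letter 9 places backward in the alphabet (wrapping around), then keep only the first 2 characters.
For "tablet", step one produces "krscvk"; step two turns that into "kr".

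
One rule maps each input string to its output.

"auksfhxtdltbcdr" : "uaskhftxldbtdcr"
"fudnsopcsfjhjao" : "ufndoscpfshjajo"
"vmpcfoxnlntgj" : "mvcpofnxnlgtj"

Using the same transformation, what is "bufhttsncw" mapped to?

Each output is the input with this applied: swap each adjacent pair of characters (1↔2, 3↔4, ...).
Applying that to "bufhttsncw" gives "ubhfttnswc".

ubhfttnswc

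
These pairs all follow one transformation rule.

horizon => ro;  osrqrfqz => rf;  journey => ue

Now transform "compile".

ml

Looking at the pairs, the operation is to keep one character in every 3, starting at position 3 (positions 3rd, 6th, 9th, ...).
On "compile" that produces "ml".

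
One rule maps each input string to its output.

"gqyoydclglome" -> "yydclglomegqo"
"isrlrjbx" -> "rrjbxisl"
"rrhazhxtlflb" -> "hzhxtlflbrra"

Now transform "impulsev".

What's happening: move the first 3 characters to the end (rotate left by 3), then swap the first and last characters.
Applying both steps to "impulsev": "ulsevimp", then "plsevimu".

plsevimu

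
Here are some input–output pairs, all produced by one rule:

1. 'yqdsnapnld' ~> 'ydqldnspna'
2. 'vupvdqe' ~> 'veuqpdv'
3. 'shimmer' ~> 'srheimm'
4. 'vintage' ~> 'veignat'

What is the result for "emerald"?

edmlear

Each output is the input with this applied: take characters alternately from the front and the back (1st, last, 2nd, 2nd-last, ...).
Doing the same to "emerald": "edmlear".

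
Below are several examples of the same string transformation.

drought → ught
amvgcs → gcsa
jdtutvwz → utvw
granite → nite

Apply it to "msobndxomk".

bndx

The pattern: move the first 3 characters to the end (rotate left by 3), then keep only the first 4 characters.
Doing the same to "msobndxomk": "bndx".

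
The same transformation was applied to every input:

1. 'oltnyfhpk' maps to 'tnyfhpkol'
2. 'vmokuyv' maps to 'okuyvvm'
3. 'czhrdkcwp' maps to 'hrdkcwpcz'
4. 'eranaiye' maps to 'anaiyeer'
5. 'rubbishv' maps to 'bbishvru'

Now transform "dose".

The rule is to move the first 2 characters to the end (rotate left by 2).
Applying that to "dose" gives "sedo".

sedo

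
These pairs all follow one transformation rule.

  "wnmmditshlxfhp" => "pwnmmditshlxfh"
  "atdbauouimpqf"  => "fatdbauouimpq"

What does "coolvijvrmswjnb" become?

What's happening: move the last character to the front.
Applying that to "coolvijvrmswjnb" gives "bcoolvijvrmswjn".

bcoolvijvrmswjn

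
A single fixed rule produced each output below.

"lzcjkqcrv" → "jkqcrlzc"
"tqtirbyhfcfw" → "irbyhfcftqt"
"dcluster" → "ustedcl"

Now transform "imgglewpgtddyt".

glewpgtddyimg

Each output is the input with this applied: delete the last character, then move the first 3 characters to the end (rotate left by 3).
Doing the same to "imgglewpgtddyt": "glewpgtddyimg".
(Check on "tqtirbyhfcfw": → "tqtirbyhfcf" → "irbyhfcftqt" ✓)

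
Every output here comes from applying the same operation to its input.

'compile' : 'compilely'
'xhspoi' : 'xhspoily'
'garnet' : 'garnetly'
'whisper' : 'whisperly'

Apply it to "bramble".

Looking at the pairs, the operation is to append "ly".
"bramble" → "bramblely".

bramblely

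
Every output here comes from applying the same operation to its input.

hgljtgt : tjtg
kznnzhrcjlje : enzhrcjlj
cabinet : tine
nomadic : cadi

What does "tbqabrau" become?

uabra

What's happening: delete the first 3 characters, then move the last character to the front.
"tbqabrau" → "abrau" → "uabra".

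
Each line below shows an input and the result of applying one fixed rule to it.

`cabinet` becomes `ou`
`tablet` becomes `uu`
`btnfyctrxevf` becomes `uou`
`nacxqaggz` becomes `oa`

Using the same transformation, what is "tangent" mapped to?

The transformation: shift every letter 1 place forward in the alphabet (wrapping around), then keep only the vowels.
"tangent" → "ubohfou" → "uoou".
(Check on "nacxqaggz": → "obdyrbhha" → "oa" ✓)

uoou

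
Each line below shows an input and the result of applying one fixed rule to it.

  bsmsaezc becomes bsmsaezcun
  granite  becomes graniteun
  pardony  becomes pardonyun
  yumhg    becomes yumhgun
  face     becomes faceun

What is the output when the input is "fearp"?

Each output is the input with this applied: append "un".
For "fearp" the result is "fearpun".

fearpun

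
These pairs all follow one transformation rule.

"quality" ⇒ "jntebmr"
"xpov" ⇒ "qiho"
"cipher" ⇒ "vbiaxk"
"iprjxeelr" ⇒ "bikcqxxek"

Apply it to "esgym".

The pattern: shift every letter 7 places backward in the alphabet (wrapping around).
So "esgym" becomes "xlzrf".

xlzrf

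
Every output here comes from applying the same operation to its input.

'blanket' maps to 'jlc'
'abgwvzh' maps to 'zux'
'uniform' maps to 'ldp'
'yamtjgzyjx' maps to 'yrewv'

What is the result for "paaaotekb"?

Looking at the pairs, the operation is to shift every letter 2 places backward in the alphabet (wrapping around), then keep every other character starting from the second (positions 2nd, 4th, 6th, ...).
Starting from "paaaotekb": after the first operation, "nyyymrciz"; after the second, "yyri".
(Check on "yamtjgzyjx": → "wykrhexwhv" → "yrewv" ✓)

yyri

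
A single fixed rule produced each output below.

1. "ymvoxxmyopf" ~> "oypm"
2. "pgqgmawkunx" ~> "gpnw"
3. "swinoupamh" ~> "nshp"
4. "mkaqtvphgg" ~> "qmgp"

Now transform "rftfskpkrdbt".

frdp

Each output is the input with this applied: keep one character in every 3, starting at position 1 (positions 1st, 4th, 7th, ...), then swap each adjacent pair of characters (1↔2, 3↔4, ...).
On "rftfskpkrdbt": the first step gives "rfpd", and the second then gives "frdp".
(Check on "mkaqtvphgg": → "mqpg" → "qmgp" ✓)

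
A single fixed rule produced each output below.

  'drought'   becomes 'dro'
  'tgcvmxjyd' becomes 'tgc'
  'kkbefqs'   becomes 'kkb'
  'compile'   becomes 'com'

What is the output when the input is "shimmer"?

shi

In each case the input is transformed by: keep only the first 3 characters.
So "shimmer" becomes "shi".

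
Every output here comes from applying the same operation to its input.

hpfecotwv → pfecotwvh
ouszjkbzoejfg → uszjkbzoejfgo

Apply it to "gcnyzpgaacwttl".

In each case the input is transformed by: move the first character to the end.
Doing the same to "gcnyzpgaacwttl": "cnyzpgaacwttlg".

cnyzpgaacwttlg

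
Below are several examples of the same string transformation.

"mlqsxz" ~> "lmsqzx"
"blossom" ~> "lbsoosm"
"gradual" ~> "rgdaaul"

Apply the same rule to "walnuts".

awnltus

The transformation: swap each adjacent pair of characters (1↔2, 3↔4, ...).
So "walnuts" becomes "awnltus".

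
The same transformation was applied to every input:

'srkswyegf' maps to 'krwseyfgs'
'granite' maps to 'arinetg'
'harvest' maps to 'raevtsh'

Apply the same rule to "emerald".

emardle

Each output is the input with this applied: move the first character to the end, then swap each adjacent pair of characters (1↔2, 3↔4, ...).
"emerald" → "emardle".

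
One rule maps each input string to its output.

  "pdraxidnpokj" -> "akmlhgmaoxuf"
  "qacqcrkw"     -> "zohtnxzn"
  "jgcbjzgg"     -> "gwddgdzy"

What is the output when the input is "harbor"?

yloexo

Each output is the input with this applied: swap the front and back halves of the string, then shift every letter 3 places backward in the alphabet (wrapping around).
Working it through for "harbor": intermediate "borhar", final "yloexo".
(Check on "qacqcrkw": → "crkwqacq" → "zohtnxzn" ✓)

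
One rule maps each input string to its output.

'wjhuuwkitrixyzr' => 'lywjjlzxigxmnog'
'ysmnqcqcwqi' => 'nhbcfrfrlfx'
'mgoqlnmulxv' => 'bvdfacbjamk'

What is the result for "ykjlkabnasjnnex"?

nzyazpqcphycctm

The transformation: shift every letter 11 places backward in the alphabet (wrapping around).
For "ykjlkabnasjnnex" the result is "nzyazpqcphycctm".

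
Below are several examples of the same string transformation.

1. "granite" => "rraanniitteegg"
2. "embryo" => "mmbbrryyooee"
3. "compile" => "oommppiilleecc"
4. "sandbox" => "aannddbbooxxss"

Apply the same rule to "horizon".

Looking at the pairs, the operation is to move the first character to the end, then double every character.
On "horizon": the first step gives "orizonh", and the second then gives "oorriizzoonnhh".

oorriizzoonnhh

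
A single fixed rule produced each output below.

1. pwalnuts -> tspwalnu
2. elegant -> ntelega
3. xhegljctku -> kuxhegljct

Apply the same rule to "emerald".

ldemera

The pattern: move the last 2 characters to the front (rotate right by 2).
"emerald" → "ldemera".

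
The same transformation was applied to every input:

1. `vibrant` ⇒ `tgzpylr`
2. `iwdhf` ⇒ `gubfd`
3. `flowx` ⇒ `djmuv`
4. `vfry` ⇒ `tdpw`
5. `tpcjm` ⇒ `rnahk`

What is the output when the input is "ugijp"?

The transformation: shift every letter 2 places backward in the alphabet (wrapping around).
So "ugijp" becomes "seghn".

seghn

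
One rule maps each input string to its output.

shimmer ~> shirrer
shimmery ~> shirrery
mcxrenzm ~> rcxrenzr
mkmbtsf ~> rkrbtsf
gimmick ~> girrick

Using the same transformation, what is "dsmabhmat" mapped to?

In each case the input is transformed by: replace every "m" with "r".
Applying that to "dsmabhmat" gives "dsrabhrat".

dsrabhrat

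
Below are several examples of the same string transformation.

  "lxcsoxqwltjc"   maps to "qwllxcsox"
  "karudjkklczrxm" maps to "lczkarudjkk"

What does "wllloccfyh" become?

In each case the input is transformed by: delete the last 3 characters, then move the last 3 characters to the front (rotate right by 3).
"wllloccfyh" → "wlllocc" → "occwlll".
(Check on "lxcsoxqwltjc": → "lxcsoxqwl" → "qwllxcsox" ✓)

occwlll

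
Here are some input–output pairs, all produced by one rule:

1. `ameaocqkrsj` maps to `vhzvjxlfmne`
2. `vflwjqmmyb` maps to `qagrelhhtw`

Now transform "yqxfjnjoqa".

The transformation: shift every letter 5 places backward in the alphabet (wrapping around).
"yqxfjnjoqa" → "tlsaeiejlv".

tlsaeiejlv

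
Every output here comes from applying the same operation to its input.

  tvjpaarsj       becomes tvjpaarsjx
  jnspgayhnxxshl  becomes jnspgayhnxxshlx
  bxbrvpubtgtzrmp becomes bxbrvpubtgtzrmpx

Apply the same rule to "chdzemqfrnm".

chdzemqfrnmx

The transformation: append "x".
On "chdzemqfrnm" that produces "chdzemqfrnmx".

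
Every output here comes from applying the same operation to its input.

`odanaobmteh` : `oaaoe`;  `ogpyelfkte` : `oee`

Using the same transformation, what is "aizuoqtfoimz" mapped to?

aiuooi

Looking at the pairs, the operation is to keep only the vowels.
Doing the same to "aizuoqtfoimz": "aiuooi".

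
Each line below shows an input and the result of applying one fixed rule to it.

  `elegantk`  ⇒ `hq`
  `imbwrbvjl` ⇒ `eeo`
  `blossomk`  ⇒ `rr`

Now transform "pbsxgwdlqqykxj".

vztn

What's happening: shift every letter 3 places forward in the alphabet (wrapping around), then keep one character in every 3, starting at position 3 (positions 3rd, 6th, 9th, ...).
On "pbsxgwdlqqykxj": the first step gives "sevajzgottbnam", and the second then gives "vztn".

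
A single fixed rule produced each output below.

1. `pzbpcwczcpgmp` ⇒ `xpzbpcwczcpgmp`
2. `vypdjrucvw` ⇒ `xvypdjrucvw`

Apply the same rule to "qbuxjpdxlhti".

xqbuxjpdxlhti

Looking at the pairs, the operation is to prepend "x".
For "qbuxjpdxlhti" the result is "xqbuxjpdxlhti".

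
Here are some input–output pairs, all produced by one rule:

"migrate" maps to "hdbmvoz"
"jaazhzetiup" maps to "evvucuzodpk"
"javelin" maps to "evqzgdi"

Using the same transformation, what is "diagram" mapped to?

In each case the input is transformed by: shift every letter 5 places backward in the alphabet (wrapping around).
"diagram" → "ydvbmvh".

ydvbmvh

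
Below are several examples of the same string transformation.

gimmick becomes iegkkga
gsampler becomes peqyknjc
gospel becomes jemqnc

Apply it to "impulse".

In each case the input is transformed by: shift every letter 2 places backward in the alphabet (wrapping around), then move the last character to the front.
For "impulse", step one produces "gknsjqc"; step two turns that into "cgknsjq".

cgknsjq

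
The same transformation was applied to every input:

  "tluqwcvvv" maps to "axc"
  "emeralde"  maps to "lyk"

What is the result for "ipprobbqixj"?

The transformation: shift every letter 7 places forward in the alphabet (wrapping around), then keep one character in every 3, starting at position 1 (positions 1st, 4th, 7th, ...).
Doing the same to "ipprobbqixj": "pyie".
(Check on "tluqwcvvv": → "asbxdjccc" → "axc" ✓)

pyie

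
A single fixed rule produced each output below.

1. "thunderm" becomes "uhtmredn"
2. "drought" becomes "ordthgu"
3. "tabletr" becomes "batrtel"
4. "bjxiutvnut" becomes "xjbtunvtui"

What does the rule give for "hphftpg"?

What's happening: move the first 3 characters to the end (rotate left by 3), then reverse the string.
Starting from "hphftpg": after the first operation, "ftpghph"; after the second, "hphgptf".

hphgptf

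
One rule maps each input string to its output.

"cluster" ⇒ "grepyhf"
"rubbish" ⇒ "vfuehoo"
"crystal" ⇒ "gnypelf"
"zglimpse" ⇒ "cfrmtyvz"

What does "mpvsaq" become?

Looking at the pairs, the operation is to move the last 3 characters to the front (rotate right by 3), then shift every letter 13 places forward in the alphabet (wrapping around) — i.e. ROT13.
For "mpvsaq", step one produces "saqmpv"; step two turns that into "fndzci".

fndzci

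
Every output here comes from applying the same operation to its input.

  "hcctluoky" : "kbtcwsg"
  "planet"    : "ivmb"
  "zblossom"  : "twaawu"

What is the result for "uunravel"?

Looking at the pairs, the operation is to shift every letter 8 places forward in the alphabet (wrapping around), then delete the first 2 characters.
On "uunravel": the first step gives "ccvzidmt", and the second then gives "vzidmt".

vzidmt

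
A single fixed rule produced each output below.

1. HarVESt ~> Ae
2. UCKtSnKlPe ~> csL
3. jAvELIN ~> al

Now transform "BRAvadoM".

rAm

Looking at the pairs, the operation is to flip the case of every letter, then keep one character in every 3, starting at position 2 (positions 2nd, 5th, 8th, ...).
On "BRAvadoM" that produces "rAm".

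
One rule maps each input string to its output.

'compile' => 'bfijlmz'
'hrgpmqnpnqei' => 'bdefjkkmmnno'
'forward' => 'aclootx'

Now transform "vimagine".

The transformation: shift every letter 3 places backward in the alphabet (wrapping around), then sort the characters into alphabetical order.
Starting from "vimagine": after the first operation, "sfjxdfkb"; after the second, "bdffjksx".

bdffjksx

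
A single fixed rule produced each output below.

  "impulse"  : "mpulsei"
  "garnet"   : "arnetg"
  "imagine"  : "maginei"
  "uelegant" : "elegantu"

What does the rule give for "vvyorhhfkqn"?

vyorhhfkqnv

The transformation: move the first character to the end.
Doing the same to "vvyorhhfkqn": "vyorhhfkqnv".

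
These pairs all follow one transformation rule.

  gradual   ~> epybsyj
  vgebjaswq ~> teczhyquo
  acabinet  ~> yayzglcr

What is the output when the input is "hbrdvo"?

fzpbtm

The rule is to shift every letter 2 places backward in the alphabet (wrapping around).
Doing the same to "hbrdvo": "fzpbtm".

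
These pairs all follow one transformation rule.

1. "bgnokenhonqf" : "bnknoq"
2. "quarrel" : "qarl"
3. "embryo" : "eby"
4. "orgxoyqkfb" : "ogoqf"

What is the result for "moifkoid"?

miki

Each output is the input with this applied: keep every other character starting from the first (positions 1st, 3rd, 5th, ...).
"moifkoid" → "miki".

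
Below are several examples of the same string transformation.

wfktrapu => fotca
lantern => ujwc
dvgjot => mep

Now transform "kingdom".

In each case the input is transformed by: delete the last 3 characters, then shift every letter 9 places forward in the alphabet (wrapping around).
For "kingdom", step one produces "king"; step two turns that into "trwp".

trwp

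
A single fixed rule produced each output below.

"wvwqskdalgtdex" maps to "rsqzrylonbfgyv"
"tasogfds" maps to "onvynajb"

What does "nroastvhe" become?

What's happening: take characters alternately from the front and the back (1st, last, 2nd, 2nd-last, ...), then shift every letter 5 places backward in the alphabet (wrapping around).
Working it through for "nroastvhe": intermediate "nerhovats", final "izmcjqvon".

izmcjqvon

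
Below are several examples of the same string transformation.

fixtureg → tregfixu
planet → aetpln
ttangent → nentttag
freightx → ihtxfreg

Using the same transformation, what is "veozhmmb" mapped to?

zmmbveoh

Each output is the input with this applied: swap the front and back halves of the string, then swap the first and last characters.
On "veozhmmb" that produces "zmmbveoh".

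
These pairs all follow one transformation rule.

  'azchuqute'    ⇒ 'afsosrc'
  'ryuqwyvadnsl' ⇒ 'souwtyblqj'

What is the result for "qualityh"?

Rule — delete the first 2 characters, then shift every letter 2 places backward in the alphabet (wrapping around).
For "qualityh", step one produces "alityh"; step two turns that into "yjgrwf".

yjgrwf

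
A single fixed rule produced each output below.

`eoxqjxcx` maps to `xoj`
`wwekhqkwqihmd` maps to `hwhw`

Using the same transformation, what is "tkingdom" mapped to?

Each output is the input with this applied: keep one character in every 3, starting at position 2 (positions 2nd, 5th, 8th, ...), then move the last character to the front.
"tkingdom" → "kgm" → "mkg".

mkg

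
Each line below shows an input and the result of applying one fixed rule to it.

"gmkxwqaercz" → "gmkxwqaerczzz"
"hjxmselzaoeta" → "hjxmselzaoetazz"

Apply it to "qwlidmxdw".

qwlidmxdwzz

Looking at the pairs, the operation is to append "zz".
Doing the same to "qwlidmxdw": "qwlidmxdwzz".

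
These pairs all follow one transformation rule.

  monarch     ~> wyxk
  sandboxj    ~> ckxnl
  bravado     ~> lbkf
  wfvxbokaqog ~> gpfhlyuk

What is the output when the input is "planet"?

zvk

The rule is to shift every letter 10 places forward in the alphabet (wrapping around), then delete the last 3 characters.
Applying both steps to "planet": "zvkxod", then "zvk".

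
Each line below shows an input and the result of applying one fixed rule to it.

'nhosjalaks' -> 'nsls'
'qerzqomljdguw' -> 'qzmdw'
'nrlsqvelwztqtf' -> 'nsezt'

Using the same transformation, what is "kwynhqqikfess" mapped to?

knqfs

In each case the input is transformed by: keep one character in every 3, starting at position 1 (positions 1st, 4th, 7th, ...).
Applying that to "kwynhqqikfess" gives "knqfs".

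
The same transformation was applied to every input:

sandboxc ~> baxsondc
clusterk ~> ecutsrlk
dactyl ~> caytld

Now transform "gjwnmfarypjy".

Rule — sort the characters into reverse alphabetical order, then move the last 2 characters to the front (rotate right by 2).
Starting from "gjwnmfarypjy": after the first operation, "yywrpnmjjgfa"; after the second, "fayywrpnmjjg".
(Check on "clusterk": → "utsrlkec" → "ecutsrlk" ✓)

fayywrpnmjjg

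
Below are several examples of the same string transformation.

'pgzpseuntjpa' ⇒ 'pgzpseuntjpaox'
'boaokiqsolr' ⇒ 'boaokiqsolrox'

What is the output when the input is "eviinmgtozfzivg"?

The transformation: append "ox".
"eviinmgtozfzivg" → "eviinmgtozfzivgox".

eviinmgtozfzivgox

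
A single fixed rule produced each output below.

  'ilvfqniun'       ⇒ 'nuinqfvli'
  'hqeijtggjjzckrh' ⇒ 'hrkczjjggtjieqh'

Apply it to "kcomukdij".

The rule is to reverse the string.
So "kcomukdij" becomes "jidkumock".

jidkumock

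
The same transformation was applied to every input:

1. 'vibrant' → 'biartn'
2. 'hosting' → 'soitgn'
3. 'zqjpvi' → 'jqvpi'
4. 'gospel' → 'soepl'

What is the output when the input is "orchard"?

crahdr

In each case the input is transformed by: delete the first character, then swap each adjacent pair of characters (1↔2, 3↔4, ...).
On "orchard": the first step gives "rchard", and the second then gives "crahdr".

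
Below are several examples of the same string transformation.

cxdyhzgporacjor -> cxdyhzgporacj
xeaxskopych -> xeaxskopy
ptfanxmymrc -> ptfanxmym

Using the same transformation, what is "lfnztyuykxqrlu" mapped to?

lfnztyuykxqr

In each case the input is transformed by: delete the last 2 characters.
So "lfnztyuykxqrlu" becomes "lfnztyuykxqr".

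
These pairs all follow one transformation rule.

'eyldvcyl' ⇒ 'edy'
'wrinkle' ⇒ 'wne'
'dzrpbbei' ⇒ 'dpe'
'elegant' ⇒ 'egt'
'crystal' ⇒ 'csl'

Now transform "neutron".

The rule is to keep one character in every 3, starting at position 1 (positions 1st, 4th, 7th, ...).
Applying that to "neutron" gives "ntn".

ntn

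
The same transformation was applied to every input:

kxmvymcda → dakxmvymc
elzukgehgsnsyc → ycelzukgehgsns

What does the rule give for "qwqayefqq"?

In each case the input is transformed by: move the last 2 characters to the front (rotate right by 2).
For "qwqayefqq" the result is "qqqwqayef".

qqqwqayef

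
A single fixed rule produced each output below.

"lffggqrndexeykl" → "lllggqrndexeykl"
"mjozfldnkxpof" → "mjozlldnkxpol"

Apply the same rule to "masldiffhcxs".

masldillhcxs

Rule — replace every "f" with "l".
So "masldiffhcxs" becomes "masldillhcxs".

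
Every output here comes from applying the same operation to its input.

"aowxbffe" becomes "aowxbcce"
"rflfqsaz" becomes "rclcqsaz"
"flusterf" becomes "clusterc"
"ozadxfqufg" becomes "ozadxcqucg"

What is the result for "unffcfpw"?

Rule — replace every "f" with "c".
So "unffcfpw" becomes "unccccpw".

unccccpw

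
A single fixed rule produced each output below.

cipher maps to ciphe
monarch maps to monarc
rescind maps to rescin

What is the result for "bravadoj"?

bravado

Each output is the input with this applied: delete the last character.
"bravadoj" → "bravado".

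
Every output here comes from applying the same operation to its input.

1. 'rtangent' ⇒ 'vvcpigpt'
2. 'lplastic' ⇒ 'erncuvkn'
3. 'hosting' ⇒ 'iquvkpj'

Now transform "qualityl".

Looking at the pairs, the operation is to swap the first and last characters, then shift every letter 2 places forward in the alphabet (wrapping around).
Working it through for "qualityl": intermediate "lualityq", final "nwcnkvas".

nwcnkvas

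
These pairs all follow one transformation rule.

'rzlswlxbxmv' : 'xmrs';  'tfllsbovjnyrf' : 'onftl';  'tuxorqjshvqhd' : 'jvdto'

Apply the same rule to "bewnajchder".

The rule is to keep one character in every 3, starting at position 1 (positions 1st, 4th, 7th, ...), then move the first 2 characters to the end (rotate left by 2).
Working it through for "bewnajchder": intermediate "bnce", final "cebn".

cebn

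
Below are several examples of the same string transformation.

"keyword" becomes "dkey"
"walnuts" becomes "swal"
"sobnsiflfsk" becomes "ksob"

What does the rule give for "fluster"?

rflu

Rule — move the first 3 characters to the end (rotate left by 3), then keep only the last 4 characters.
On "fluster" that produces "rflu".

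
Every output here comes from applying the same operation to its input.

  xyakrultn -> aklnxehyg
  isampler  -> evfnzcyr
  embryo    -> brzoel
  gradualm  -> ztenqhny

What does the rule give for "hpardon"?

aucneqb

Rule — move the last character to the front, then shift every letter 13 places forward in the alphabet (wrapping around) — i.e. ROT13.
"hpardon" → "nhpardo" → "aucneqb".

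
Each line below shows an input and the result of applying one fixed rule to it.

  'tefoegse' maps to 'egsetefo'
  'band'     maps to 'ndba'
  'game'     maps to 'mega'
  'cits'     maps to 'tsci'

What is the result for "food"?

Looking at the pairs, the operation is to swap the front and back halves of the string.
Applying that to "food" gives "odfo".

odfo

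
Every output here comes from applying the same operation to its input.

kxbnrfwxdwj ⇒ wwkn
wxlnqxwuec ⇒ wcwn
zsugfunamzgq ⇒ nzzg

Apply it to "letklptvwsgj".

The transformation: keep one character in every 3, starting at position 1 (positions 1st, 4th, 7th, ...), then swap the front and back halves of the string.
So "letklptvwsgj" becomes "tslk".

tslk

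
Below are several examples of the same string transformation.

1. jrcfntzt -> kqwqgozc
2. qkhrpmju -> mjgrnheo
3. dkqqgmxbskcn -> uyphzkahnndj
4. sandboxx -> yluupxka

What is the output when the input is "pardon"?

alkmxo

What's happening: swap the front and back halves of the string, then shift every letter 3 places backward in the alphabet (wrapping around).
Working it through for "pardon": intermediate "donpar", final "alkmxo".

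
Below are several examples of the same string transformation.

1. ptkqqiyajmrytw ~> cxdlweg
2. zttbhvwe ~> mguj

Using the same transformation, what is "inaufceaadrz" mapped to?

In each case the input is transformed by: keep every other character starting from the first (positions 1st, 3rd, 5th, ...), then shift every letter 13 places forward in the alphabet (wrapping around) — i.e. ROT13.
For "inaufceaadrz", step one produces "iafear"; step two turns that into "vnsrne".

vnsrne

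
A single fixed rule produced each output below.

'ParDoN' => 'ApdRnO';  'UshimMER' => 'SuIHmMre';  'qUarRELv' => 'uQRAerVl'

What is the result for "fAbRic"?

aFrBCI

Looking at the pairs, the operation is to flip the case of every letter, then swap each adjacent pair of characters (1↔2, 3↔4, ...).
On "fAbRic": the first step gives "FaBrIC", and the second then gives "aFrBCI".
(Check on "qUarRELv": → "QuARrelV" → "uQRAerVl" ✓)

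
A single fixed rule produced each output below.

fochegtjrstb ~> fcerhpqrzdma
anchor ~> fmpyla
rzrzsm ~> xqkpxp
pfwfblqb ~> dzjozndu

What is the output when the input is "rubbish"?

The pattern: shift every letter 2 places backward in the alphabet (wrapping around), then move the first 3 characters to the end (rotate left by 3).
For "rubbish", step one produces "pszzgqf"; step two turns that into "zgqfpsz".

zgqfpsz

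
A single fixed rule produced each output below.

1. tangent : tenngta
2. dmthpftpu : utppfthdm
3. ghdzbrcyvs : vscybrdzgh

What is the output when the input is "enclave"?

eavclen

Each output is the input with this applied: swap each adjacent pair of characters (1↔2, 3↔4, ...), then reverse the string.
Starting from "enclave": after the first operation, "nelcvae"; after the second, "eavclen".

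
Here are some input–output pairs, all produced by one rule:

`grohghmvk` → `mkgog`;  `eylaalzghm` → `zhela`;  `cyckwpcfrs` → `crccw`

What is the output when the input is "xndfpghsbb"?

Rule — keep every other character starting from the first (positions 1st, 3rd, 5th, ...), then move the first 3 characters to the end (rotate left by 3).
On "xndfpghsbb": the first step gives "xdphb", and the second then gives "hbxdp".

hbxdp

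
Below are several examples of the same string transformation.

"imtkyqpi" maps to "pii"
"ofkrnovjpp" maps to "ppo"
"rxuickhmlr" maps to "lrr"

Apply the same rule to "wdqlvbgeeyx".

The rule is to move the first character to the end, then keep only the last 3 characters.
On "wdqlvbgeeyx": the first step gives "dqlvbgeeyxw", and the second then gives "yxw".

yxw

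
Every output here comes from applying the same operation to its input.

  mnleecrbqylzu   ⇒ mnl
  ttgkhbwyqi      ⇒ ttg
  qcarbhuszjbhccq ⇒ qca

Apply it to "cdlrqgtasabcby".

In each case the input is transformed by: keep only the first 3 characters.
Doing the same to "cdlrqgtasabcby": "cdl".

cdl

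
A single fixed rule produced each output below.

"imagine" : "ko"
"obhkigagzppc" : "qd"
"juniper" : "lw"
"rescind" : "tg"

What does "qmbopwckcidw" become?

so

What's happening: shift every letter 2 places forward in the alphabet (wrapping around), then keep only the first 2 characters.
Working it through for "qmbopwckcidw": intermediate "sodqryemekfy", final "so".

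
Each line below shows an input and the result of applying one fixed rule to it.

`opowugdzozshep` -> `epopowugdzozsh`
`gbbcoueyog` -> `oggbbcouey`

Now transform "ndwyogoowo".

What's happening: move the last 2 characters to the front (rotate right by 2).
For "ndwyogoowo" the result is "wondwyogoo".

wondwyogoo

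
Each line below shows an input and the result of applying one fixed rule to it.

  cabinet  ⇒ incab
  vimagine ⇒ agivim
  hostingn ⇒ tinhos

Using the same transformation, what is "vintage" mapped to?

The rule is to delete the last 2 characters, then move the first 3 characters to the end (rotate left by 3).
For "vintage", step one produces "vinta"; step two turns that into "tavin".

tavin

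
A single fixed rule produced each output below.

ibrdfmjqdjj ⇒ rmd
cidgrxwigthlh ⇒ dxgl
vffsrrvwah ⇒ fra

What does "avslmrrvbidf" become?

srbf

The transformation: keep one character in every 3, starting at position 3 (positions 3rd, 6th, 9th, ...).
On "avslmrrvbidf" that produces "srbf".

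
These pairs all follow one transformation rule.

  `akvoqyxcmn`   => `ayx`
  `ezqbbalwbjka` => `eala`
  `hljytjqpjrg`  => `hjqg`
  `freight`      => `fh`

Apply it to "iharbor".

Rule — swap each adjacent pair of characters (1↔2, 3↔4, ...), then keep one character in every 3, starting at position 2 (positions 2nd, 5th, 8th, ...).
On "iharbor": the first step gives "hiraobr", and the second then gives "io".

io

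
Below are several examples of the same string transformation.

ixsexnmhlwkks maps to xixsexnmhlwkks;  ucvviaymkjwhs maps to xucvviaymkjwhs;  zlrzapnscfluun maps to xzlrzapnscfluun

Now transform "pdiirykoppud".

xpdiirykoppud

The transformation: prepend "x".
On "pdiirykoppud" that produces "xpdiirykoppud".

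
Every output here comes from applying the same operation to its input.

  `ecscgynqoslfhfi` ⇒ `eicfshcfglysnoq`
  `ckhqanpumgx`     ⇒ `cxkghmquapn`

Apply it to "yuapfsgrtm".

The transformation: take characters alternately from the front and the back (1st, last, 2nd, 2nd-last, ...).
So "yuapfsgrtm" becomes "ymutarpgfs".

ymutarpgfs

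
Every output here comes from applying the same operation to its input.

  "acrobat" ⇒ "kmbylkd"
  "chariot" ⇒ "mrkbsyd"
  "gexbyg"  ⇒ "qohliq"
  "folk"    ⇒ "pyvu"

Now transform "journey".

The pattern: shift every letter 10 places forward in the alphabet (wrapping around).
"journey" → "tyebxoi".

tyebxoi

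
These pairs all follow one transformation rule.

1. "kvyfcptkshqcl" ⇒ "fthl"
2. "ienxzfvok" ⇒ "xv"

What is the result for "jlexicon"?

xo

Each output is the input with this applied: delete the first character, then keep one character in every 3, starting at position 3 (positions 3rd, 6th, 9th, ...).
For "jlexicon" the result is "xo".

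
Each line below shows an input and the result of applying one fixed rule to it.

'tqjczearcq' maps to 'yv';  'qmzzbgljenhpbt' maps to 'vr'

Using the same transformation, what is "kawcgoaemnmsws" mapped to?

pf

Looking at the pairs, the operation is to shift every letter 5 places forward in the alphabet (wrapping around), then keep only the first 2 characters.
"kawcgoaemnmsws" → "pfbhltfjrsrxbx" → "pf".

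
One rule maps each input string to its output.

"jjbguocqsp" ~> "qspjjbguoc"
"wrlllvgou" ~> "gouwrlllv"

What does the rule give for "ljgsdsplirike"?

The rule is to move the last 3 characters to the front (rotate right by 3).
For "ljgsdsplirike" the result is "ikeljgsdsplir".

ikeljgsdsplir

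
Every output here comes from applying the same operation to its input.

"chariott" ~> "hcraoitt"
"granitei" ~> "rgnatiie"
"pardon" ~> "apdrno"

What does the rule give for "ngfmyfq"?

Each output is the input with this applied: swap each adjacent pair of characters (1↔2, 3↔4, ...).
Applying that to "ngfmyfq" gives "gnmffyq".

gnmffyq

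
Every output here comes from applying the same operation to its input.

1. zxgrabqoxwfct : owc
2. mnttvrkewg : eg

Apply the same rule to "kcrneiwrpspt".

Each output is the input with this applied: keep every other character starting from the second (positions 2nd, 4th, 6th, ...), then delete the first 3 characters.
Applying both steps to "kcrneiwrpspt": "cnirst", then "rst".

rst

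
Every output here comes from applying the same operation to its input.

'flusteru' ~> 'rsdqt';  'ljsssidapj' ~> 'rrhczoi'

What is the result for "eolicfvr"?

The pattern: delete the first 3 characters, then shift every letter 1 place backward in the alphabet (wrapping around).
"eolicfvr" → "icfvr" → "hbeuq".

hbeuq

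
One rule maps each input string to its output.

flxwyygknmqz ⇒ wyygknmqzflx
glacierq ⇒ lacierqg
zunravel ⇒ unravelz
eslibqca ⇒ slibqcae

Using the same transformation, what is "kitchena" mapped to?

itchenak

Rule — move the last 3 characters to the front (rotate right by 3), then swap the front and back halves of the string.
Applying both steps to "kitchena": "enakitch", then "itchenak".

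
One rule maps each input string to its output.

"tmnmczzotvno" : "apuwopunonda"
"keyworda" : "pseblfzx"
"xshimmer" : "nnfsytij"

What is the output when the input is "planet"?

The transformation: swap the front and back halves of the string, then shift every letter 1 place forward in the alphabet (wrapping around).
Applying both steps to "planet": "netpla", then "ofuqmb".
(Check on "keyworda": → "ordakeyw" → "pseblfzx" ✓)

ofuqmb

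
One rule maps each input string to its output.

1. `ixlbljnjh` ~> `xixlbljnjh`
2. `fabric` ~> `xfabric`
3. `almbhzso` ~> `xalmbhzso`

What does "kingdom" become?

Rule — prepend "x".
"kingdom" → "xkingdom".

xkingdom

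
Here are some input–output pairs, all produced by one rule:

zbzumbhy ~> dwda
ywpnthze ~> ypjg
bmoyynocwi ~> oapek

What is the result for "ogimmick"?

The pattern: shift every letter 2 places forward in the alphabet (wrapping around), then keep every other character starting from the second (positions 2nd, 4th, 6th, ...).
"ogimmick" → "qikookem" → "iokm".

iokm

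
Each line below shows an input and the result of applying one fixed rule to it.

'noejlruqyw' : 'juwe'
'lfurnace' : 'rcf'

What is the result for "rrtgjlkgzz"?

Looking at the pairs, the operation is to move the first 3 characters to the end (rotate left by 3), then keep one character in every 3, starting at position 1 (positions 1st, 4th, 7th, ...).
Working it through for "rrtgjlkgzz": intermediate "gjlkgzzrrt", final "gkzt".

gkzt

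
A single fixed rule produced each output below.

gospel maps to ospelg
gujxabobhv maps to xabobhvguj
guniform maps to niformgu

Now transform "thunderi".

The pattern: swap the front and back halves of the string, then move the last 2 characters to the front (rotate right by 2).
On "thunderi": the first step gives "derithun", and the second then gives "underith".

underith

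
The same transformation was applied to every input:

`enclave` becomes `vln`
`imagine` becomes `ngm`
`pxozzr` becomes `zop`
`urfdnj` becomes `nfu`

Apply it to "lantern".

In each case the input is transformed by: reverse the string, then keep every other character starting from the second (positions 2nd, 4th, 6th, ...).
Working it through for "lantern": intermediate "nretnal", final "rta".

rta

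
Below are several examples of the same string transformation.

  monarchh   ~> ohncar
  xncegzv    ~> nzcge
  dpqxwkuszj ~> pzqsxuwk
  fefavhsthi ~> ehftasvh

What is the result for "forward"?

The rule is to take characters alternately from the front and the back (1st, last, 2nd, 2nd-last, ...), then delete the first 2 characters.
Starting from "forward": after the first operation, "fdorraw"; after the second, "orraw".

orraw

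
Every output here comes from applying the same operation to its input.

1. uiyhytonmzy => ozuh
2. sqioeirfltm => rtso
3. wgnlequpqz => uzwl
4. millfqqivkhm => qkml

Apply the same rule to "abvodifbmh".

fhao

Rule — keep one character in every 3, starting at position 1 (positions 1st, 4th, 7th, ...), then move the first 2 characters to the end (rotate left by 2).
"abvodifbmh" → "fhao".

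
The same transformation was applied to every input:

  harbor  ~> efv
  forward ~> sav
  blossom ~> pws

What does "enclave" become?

In each case the input is transformed by: keep every other character starting from the second (positions 2nd, 4th, 6th, ...), then shift every letter 4 places forward in the alphabet (wrapping around).
Starting from "enclave": after the first operation, "nlv"; after the second, "rpz".
(Check on "blossom": → "lso" → "pws" ✓)

rpz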